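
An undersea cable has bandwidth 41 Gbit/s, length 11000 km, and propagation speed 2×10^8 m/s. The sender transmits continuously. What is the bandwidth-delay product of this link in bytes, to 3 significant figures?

Propagation delay = 11000000 / 200000000 = 0.055 s.
BDP = R × t_prop = 41000000000 × 0.055 = 2255000000 bits.
In bytes: 2255000000/8 = 282000000 bytes.

282000000 bytes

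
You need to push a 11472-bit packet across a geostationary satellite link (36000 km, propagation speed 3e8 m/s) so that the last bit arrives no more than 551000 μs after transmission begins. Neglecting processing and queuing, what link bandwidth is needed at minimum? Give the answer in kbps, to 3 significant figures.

26.6 kbps

Propagation delay = 36000000 / 300000000 = 120000 μs.
Transmission budget = 551000 − 120000 = 431000 μs.
R ≥ L / t_tx = 11472 bits / 0.431 s = 26.6 kbps.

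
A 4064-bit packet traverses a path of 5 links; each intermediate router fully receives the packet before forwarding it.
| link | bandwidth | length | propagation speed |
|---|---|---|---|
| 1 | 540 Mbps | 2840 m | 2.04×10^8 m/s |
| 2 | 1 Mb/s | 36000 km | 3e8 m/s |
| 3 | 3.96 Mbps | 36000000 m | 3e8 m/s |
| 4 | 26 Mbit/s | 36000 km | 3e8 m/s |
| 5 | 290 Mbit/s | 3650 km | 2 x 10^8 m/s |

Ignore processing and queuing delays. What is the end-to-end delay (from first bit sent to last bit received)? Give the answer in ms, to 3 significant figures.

384 ms

Transmission delays (L/R per hop): 0.00752593, 4.064, 1.02626, 0.156308, 0.0140138 ms; sum = 5.26811 ms.
Propagation delays (d/s per hop): 0.0139216, 120, 120, 120, 18.25 ms; sum = 378.264 ms.
End-to-end = 384 ms.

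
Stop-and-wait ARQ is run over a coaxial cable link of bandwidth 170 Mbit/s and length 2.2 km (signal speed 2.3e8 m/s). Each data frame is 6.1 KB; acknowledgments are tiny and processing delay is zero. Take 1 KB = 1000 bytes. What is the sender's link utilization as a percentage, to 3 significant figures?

93.8 %

t_tx = L/R = 48800/170000000 = 0.000287059 s.
t_prop = 2200/2.3e+08 = 9.56522e-06 s; RTT = 1.91304e-05 s.
Cycle = t_tx + RTT = 0.000306189 s.
Utilization = t_tx / cycle = 0.000287059/0.000306189 = 93.8 %.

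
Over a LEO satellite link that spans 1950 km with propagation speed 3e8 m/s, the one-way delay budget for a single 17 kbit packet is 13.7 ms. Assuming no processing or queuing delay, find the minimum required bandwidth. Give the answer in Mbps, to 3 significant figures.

Propagation delay = 1950000 / 300000000 = 6.5 ms.
Transmission budget = 13.7 − 6.5 = 7.2 ms.
R ≥ L / t_tx = 17000 bits / 0.0072 s = 2.36 Mbps.

2.36 Mbps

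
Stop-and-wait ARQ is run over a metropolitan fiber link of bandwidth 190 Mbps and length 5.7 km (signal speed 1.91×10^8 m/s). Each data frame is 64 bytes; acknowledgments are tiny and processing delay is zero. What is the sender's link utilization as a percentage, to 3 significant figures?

4.32 %

t_tx = L/R = 512/190000000 = 2.69474e-06 s.
t_prop = 5700/191000000 = 2.98429e-05 s; RTT = 5.96859e-05 s.
Cycle = t_tx + RTT = 6.23806e-05 s.
Utilization = t_tx / cycle = 2.69474e-06/6.23806e-05 = 4.32 %.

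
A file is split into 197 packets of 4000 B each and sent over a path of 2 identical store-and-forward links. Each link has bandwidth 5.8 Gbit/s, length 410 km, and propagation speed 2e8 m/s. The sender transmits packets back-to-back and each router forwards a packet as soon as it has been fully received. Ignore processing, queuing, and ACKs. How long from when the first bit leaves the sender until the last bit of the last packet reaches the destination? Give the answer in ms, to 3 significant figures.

5.19 ms

Per-hop transmission t_tx = L/R = 32000/5800000000 = 0.00551724 ms.
Per-hop propagation t_prop = 410000/200000000 = 2.05 ms.
Pipeline fill: first packet needs 2·t_tx to clear all hops; remaining 196 packets each add one t_tx.
Total = (2+197-1)·t_tx + 2·t_prop = 198·0.00551724 + 2·2.05 = 5.19 ms.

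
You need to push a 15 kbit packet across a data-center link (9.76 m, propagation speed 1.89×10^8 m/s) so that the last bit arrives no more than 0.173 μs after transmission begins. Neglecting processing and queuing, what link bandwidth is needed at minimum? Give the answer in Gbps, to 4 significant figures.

123.6 Gbps

Propagation delay = 9.76 / 189000000 = 0.0516402 μs.
Transmission budget = 0.173 − 0.0516402 = 0.12136 μs.
R ≥ L / t_tx = 15000 bits / 1.2136e-07 s = 123.6 Gbps.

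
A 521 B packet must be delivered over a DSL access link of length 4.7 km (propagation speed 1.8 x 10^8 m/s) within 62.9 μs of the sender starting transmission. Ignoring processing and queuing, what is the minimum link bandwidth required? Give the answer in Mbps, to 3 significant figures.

L = 4168 bits.
Propagation delay = 4700 / 180000000 = 26.1111 μs.
Transmission budget = 62.9 − 26.1111 = 36.7889 μs.
R ≥ L / t_tx = 4168 bits / 3.67889e-05 s = 113 Mbps.

113 Mbps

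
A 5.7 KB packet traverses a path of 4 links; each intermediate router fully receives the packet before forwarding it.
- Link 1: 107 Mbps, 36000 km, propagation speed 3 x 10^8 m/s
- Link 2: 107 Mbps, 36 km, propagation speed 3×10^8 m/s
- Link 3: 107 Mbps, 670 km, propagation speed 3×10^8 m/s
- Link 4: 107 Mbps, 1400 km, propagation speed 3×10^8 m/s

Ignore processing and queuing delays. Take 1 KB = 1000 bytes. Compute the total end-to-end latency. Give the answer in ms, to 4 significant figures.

128.7 ms

L = 45600 bits.
Transmission delay per hop = L/R = 45600/107000000 = 0.426168 ms; 4 hops → 1.70467 ms.
Propagation delays (d/s per hop): 120, 0.12, 2.23333, 4.66667 ms; sum = 127.02 ms.
End-to-end = 128.7 ms.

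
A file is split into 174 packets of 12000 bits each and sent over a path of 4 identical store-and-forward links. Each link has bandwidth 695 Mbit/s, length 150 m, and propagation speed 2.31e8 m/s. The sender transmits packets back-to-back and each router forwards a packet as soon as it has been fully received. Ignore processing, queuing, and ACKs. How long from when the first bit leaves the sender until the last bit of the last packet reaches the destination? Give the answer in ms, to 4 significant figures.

3.059 ms

Per-hop transmission t_tx = L/R = 12000/695000000 = 0.0172662 ms.
Per-hop propagation t_prop = 150/231000000 = 0.000649351 ms.
Pipeline fill: first packet needs 4·t_tx to clear all hops; remaining 173 packets each add one t_tx.
Total = (4+174-1)·t_tx + 4·t_prop = 177·0.0172662 + 4·0.000649351 = 3.059 ms.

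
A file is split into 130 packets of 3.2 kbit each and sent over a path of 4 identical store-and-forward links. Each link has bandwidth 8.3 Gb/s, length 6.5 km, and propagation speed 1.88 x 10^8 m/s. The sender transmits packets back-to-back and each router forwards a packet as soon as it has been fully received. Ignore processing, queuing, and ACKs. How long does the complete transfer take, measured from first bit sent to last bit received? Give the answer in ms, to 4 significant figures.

Per-hop transmission t_tx = L/R = 3200/8.3e+09 = 0.000385542 ms.
Per-hop propagation t_prop = 6500/188000000 = 0.0345745 ms.
Pipeline fill: first packet needs 4·t_tx to clear all hops; remaining 129 packets each add one t_tx.
Total = (4+130-1)·t_tx + 4·t_prop = 133·0.000385542 + 4·0.0345745 = 0.1896 ms.

0.1896 ms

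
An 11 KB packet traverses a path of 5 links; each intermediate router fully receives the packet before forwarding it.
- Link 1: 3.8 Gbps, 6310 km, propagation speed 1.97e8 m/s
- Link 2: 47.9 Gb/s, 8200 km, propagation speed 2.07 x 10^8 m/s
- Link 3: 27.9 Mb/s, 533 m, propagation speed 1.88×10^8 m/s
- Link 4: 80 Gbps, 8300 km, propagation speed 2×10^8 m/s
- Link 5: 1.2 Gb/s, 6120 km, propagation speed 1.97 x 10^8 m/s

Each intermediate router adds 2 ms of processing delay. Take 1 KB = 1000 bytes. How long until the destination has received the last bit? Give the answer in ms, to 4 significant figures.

L = 88000 bits.
Transmission delays (L/R per hop): 0.0231579, 0.00183716, 3.15412, 0.0011, 0.0733333 ms; sum = 3.25355 ms.
Propagation delays (d/s per hop): 32.0305, 39.6135, 0.00283511, 41.5, 31.066 ms; sum = 144.213 ms.
Processing at 4 router(s): 4 × 2 ms = 8 ms.
End-to-end = 155.5 ms.

155.5 ms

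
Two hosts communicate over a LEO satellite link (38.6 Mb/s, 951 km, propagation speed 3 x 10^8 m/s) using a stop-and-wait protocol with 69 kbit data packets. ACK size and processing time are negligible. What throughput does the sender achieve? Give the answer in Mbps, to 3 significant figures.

t_tx = L/R = 69000/38600000 = 0.00178756 s.
t_prop = 951000/300000000 = 0.00317 s; RTT = 0.00634 s.
Cycle = t_tx + RTT = 0.00812756 s.
Throughput = L / cycle = 69000 / 0.00812756 = 8.49 Mbps.

8.49 Mbps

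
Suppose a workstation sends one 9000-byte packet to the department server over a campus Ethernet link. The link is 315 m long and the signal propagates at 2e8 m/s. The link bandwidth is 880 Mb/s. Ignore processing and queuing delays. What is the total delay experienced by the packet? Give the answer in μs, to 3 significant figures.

L = 9000 × 8 = 72000 bits.
Transmission delay = L/R = 72000 / 880000000 = 81.8182 μs.
Propagation delay = d/s = 315 m / 200000000 m/s = 1.575 μs.
Total = 83.4 μs.

83.4 μs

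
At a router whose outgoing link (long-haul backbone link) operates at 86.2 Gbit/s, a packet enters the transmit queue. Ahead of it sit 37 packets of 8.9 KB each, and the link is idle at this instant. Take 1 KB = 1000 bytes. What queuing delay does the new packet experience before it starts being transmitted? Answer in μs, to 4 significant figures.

30.56 μs

Each queued packet: L/R = 71200/86200000000 = 0.825986 μs.
37 queued → 30.5615 μs.
Queuing delay = 30.56 μs.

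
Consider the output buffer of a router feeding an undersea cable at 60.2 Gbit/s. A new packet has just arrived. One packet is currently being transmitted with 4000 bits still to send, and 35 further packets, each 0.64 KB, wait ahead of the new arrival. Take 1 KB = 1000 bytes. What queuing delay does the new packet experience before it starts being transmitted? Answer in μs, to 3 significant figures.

Each queued packet: L/R = 5120/60200000000 = 0.0850498 μs.
35 queued → 2.97674 μs.
Plus remaining 4000 bits of current packet: 0.0664452 μs.
Queuing delay = 3.04 μs.

3.04 μs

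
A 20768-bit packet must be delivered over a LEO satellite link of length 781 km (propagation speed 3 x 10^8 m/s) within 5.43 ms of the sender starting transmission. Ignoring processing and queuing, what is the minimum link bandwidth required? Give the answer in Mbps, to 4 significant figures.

7.347 Mbps

Propagation delay = 781000 / 300000000 = 2.60333 ms.
Transmission budget = 5.43 − 2.60333 = 2.82667 ms.
R ≥ L / t_tx = 20768 bits / 0.00282667 s = 7.347 Mbps.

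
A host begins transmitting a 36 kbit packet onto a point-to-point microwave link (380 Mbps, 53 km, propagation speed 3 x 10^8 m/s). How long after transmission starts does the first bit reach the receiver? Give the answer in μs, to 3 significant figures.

First bit experiences only propagation delay: d/s = 53000/300000000 = 177 μs.

177 μs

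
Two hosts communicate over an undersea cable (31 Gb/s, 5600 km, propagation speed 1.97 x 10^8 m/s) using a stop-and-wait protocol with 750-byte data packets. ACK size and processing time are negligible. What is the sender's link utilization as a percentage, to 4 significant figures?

0.0003404 %

t_tx = L/R = 6000/31000000000 = 1.93548e-07 s.
t_prop = 5600000/197000000 = 0.0284264 s; RTT = 0.0568528 s.
Cycle = t_tx + RTT = 0.056853 s.
Utilization = t_tx / cycle = 1.93548e-07/0.056853 = 0.0003404 %.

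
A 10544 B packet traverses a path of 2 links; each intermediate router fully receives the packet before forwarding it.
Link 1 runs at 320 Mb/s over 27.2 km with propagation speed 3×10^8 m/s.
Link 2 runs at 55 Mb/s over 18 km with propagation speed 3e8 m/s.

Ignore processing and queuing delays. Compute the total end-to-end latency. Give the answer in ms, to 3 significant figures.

L = 10544 × 8 = 84352 bits.
Transmission delays (L/R per hop): 0.2636, 1.53367 ms; sum = 1.79727 ms.
Propagation delays (d/s per hop): 0.0906667, 0.06 ms; sum = 0.150667 ms.
End-to-end = 1.95 ms.

1.95 ms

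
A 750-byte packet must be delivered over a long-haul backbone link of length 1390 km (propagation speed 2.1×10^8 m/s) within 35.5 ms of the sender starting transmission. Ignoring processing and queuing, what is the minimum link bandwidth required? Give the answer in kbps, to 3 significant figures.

L = 6000 bits.
Propagation delay = 1390000 / 210000000 = 6.61905 ms.
Transmission budget = 35.5 − 6.61905 = 28.881 ms.
R ≥ L / t_tx = 6000 bits / 0.028881 s = 208 kbps.

208 kbps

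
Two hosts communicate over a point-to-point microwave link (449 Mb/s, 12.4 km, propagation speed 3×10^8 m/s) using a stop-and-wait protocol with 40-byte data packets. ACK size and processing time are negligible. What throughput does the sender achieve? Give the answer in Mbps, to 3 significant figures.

t_tx = L/R = 320/449000000 = 7.12695e-07 s.
t_prop = 12400/300000000 = 4.13333e-05 s; RTT = 8.26667e-05 s.
Cycle = t_tx + RTT = 8.33794e-05 s.
Throughput = L / cycle = 320 / 8.33794e-05 = 3.84 Mbps.

3.84 Mbps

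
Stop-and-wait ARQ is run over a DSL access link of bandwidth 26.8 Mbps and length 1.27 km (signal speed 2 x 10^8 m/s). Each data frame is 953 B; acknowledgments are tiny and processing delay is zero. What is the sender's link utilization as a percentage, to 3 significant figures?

t_tx = L/R = 7624/26800000 = 0.000284478 s.
t_prop = 1270/200000000 = 6.35e-06 s; RTT = 1.27e-05 s.
Cycle = t_tx + RTT = 0.000297178 s.
Utilization = t_tx / cycle = 0.000284478/0.000297178 = 95.7 %.

95.7 %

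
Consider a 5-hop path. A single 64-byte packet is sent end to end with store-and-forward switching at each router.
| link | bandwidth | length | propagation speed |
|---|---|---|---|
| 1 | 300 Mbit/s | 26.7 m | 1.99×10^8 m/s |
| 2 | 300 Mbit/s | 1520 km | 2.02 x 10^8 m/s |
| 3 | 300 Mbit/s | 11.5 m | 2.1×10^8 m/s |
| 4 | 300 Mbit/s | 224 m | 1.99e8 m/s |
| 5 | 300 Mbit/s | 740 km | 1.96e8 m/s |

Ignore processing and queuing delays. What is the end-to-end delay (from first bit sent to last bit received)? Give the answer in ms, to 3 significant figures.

11.3 ms

L = 64 × 8 = 512 bits.
Transmission delay per hop = L/R = 512/300000000 = 0.00170667 ms; 5 hops → 0.00853333 ms.
Propagation delays (d/s per hop): 0.000134171, 7.52475, 5.47619e-05, 0.00112563, 3.77551 ms; sum = 11.3016 ms.
End-to-end = 11.3 ms.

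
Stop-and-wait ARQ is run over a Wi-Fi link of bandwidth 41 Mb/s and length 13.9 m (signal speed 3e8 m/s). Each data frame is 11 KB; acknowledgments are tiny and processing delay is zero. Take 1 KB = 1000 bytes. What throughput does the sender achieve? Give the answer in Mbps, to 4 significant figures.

t_tx = L/R = 88000/41000000 = 0.00214634 s.
t_prop = 13.9/300000000 = 4.63333e-08 s; RTT = 9.26667e-08 s.
Cycle = t_tx + RTT = 0.00214643 s.
Throughput = L / cycle = 88000 / 0.00214643 = 41.00 Mbps.

41.00 Mbps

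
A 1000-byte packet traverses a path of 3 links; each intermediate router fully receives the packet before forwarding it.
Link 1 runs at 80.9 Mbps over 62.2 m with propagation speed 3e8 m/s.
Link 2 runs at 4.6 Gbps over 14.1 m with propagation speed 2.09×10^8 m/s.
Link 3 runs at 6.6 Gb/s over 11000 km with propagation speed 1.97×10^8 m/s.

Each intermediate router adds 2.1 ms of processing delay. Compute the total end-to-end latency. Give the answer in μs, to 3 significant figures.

L = 1000 × 8 = 8000 bits.
Transmission delays (L/R per hop): 98.8875, 1.73913, 1.21212 μs; sum = 101.839 μs.
Propagation delays (d/s per hop): 0.207333, 0.0674641, 55837.6 μs; sum = 55837.8 μs.
Processing at 2 router(s): 2 × 2.1 ms = 4200 μs.
End-to-end = 60100 μs.

60100 μs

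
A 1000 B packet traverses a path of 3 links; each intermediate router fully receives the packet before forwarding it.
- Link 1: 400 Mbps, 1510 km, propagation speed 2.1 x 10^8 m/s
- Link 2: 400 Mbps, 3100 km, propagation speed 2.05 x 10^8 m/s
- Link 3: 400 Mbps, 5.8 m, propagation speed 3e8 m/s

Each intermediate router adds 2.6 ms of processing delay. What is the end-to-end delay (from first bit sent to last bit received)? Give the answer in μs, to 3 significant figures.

27600 μs

L = 1000 × 8 = 8000 bits.
Transmission delay per hop = L/R = 8000/400000000 = 20 μs; 3 hops → 60 μs.
Propagation delays (d/s per hop): 7190.48, 15122, 0.0193333 μs; sum = 22312.4 μs.
Processing at 2 router(s): 2 × 2.6 ms = 5200 μs.
End-to-end = 27600 μs.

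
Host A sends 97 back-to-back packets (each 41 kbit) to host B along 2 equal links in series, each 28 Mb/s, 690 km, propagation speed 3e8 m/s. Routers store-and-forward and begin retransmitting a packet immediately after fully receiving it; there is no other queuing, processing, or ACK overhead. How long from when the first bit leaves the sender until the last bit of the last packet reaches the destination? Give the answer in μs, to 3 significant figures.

148000 μs

Per-hop transmission t_tx = L/R = 41000/28000000 = 1464.29 μs.
Per-hop propagation t_prop = 690000/300000000 = 2300 μs.
Pipeline fill: first packet needs 2·t_tx to clear all hops; remaining 96 packets each add one t_tx.
Total = (2+97-1)·t_tx + 2·t_prop = 98·1464.29 + 2·2300 = 148000 μs.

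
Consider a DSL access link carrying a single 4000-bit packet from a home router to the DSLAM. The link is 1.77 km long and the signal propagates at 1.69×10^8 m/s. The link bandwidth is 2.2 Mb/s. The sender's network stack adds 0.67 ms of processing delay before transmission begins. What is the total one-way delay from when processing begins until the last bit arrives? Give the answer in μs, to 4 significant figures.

Transmission delay = L/R = 4000 / 2200000 = 1818.18 μs.
Propagation delay = d/s = 1770 m / 169000000 m/s = 10.4734 μs.
Plus processing delay 0.67 ms = 670 μs.
Total = 2499 μs.

2499 μs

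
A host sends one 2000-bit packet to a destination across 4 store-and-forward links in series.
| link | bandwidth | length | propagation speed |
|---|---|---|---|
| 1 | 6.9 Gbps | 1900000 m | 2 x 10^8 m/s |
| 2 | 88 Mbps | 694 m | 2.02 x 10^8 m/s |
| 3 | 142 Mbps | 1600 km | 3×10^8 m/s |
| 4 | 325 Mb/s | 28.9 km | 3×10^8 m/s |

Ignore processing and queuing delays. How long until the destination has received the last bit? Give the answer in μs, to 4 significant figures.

14980 μs

Transmission delays (L/R per hop): 0.289855, 22.7273, 14.0845, 6.15385 μs; sum = 43.2555 μs.
Propagation delays (d/s per hop): 9500, 3.43564, 5333.33, 96.3333 μs; sum = 14933.1 μs.
End-to-end = 14980 μs.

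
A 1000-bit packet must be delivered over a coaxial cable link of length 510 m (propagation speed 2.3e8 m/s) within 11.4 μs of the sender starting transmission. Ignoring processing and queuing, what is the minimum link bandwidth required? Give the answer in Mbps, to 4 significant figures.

108.9 Mbps

Propagation delay = 510 / 2.3e+08 = 2.21739 μs.
Transmission budget = 11.4 − 2.21739 = 9.18261 μs.
R ≥ L / t_tx = 1000 bits / 9.18261e-06 s = 108.9 Mbps.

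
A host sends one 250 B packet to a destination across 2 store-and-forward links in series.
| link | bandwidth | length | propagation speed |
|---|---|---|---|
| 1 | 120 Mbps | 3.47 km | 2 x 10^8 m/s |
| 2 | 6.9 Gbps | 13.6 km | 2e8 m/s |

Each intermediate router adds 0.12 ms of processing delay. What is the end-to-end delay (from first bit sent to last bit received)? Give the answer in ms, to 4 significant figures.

L = 250 × 8 = 2000 bits.
Transmission delays (L/R per hop): 0.0166667, 0.000289855 ms; sum = 0.0169565 ms.
Propagation delays (d/s per hop): 0.01735, 0.068 ms; sum = 0.08535 ms.
Processing at 1 router(s): 1 × 0.12 ms = 0.12 ms.
End-to-end = 0.2223 ms.

0.2223 ms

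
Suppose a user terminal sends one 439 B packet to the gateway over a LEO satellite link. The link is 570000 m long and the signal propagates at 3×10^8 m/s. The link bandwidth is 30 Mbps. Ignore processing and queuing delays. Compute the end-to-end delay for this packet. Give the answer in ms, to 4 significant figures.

L = 439 × 8 = 3512 bits.
Transmission delay = L/R = 3512 / 30000000 = 0.117067 ms.
Propagation delay = d/s = 570000 m / 300000000 m/s = 1.9 ms.
Total = 2.017 ms.

2.017 ms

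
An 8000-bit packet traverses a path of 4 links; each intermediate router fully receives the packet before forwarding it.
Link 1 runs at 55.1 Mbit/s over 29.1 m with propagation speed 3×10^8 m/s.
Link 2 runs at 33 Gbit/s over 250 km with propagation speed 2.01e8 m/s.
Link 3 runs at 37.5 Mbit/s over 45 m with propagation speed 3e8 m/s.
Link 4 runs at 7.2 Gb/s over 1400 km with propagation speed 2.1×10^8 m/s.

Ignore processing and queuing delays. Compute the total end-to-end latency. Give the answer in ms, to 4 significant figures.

Transmission delays (L/R per hop): 0.145191, 0.000242424, 0.213333, 0.00111111 ms; sum = 0.359877 ms.
Propagation delays (d/s per hop): 9.7e-05, 1.24378, 0.00015, 6.66667 ms; sum = 7.91069 ms.
End-to-end = 8.271 ms.

8.271 ms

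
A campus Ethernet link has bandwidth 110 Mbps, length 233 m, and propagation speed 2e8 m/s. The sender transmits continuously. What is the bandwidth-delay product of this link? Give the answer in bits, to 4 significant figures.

128.2 bits

Propagation delay = 233 / 200000000 = 1.165e-06 s.
BDP = R × t_prop = 110000000 × 1.165e-06 = 128.15 bits.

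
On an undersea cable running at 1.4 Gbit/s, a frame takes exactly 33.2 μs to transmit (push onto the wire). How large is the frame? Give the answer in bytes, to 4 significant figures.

5810 bytes

L = R × t_tx = 1400000000 b/s × 3.32e-05 s = 46480 bits.
In bytes: 46480 / 8 = 5810 bytes.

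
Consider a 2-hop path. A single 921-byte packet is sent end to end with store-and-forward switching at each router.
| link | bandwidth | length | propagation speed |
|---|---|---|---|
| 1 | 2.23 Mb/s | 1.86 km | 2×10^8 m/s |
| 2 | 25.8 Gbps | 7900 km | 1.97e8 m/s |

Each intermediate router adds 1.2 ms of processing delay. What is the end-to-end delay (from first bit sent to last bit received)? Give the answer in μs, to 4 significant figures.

L = 921 × 8 = 7368 bits.
Transmission delays (L/R per hop): 3304.04, 0.285581 μs; sum = 3304.32 μs.
Propagation delays (d/s per hop): 9.3, 40101.5 μs; sum = 40110.8 μs.
Processing at 1 router(s): 1 × 1.2 ms = 1200 μs.
End-to-end = 44620 μs.

44620 μs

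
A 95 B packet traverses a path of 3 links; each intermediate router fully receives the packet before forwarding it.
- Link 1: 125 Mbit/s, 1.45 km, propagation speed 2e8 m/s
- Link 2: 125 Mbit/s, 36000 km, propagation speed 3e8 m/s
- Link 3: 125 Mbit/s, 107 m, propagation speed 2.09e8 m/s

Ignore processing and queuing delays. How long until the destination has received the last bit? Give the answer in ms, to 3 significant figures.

120 ms

L = 95 × 8 = 760 bits.
Transmission delay per hop = L/R = 760/125000000 = 0.00608 ms; 3 hops → 0.01824 ms.
Propagation delays (d/s per hop): 0.00725, 120, 0.000511962 ms; sum = 120.008 ms.
End-to-end = 120 ms.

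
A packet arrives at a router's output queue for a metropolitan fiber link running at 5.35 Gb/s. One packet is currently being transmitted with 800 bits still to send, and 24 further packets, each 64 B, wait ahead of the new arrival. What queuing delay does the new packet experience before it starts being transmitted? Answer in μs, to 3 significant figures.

2.45 μs

Each queued packet: L/R = 512/5350000000 = 0.0957009 μs.
24 queued → 2.29682 μs.
Plus remaining 800 bits of current packet: 0.149533 μs.
Queuing delay = 2.45 μs.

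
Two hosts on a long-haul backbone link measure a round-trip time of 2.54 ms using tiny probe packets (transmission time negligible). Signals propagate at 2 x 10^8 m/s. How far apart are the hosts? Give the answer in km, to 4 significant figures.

One-way propagation = RTT/2 = 1.27 ms.
d = s × t = 200000000 × 0.00127 = 254.0 km.

254.0 km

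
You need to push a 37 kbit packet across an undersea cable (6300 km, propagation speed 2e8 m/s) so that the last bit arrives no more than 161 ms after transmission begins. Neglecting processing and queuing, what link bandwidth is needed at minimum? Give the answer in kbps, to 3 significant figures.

Propagation delay = 6300000 / 200000000 = 31.5 ms.
Transmission budget = 161 − 31.5 = 129.5 ms.
R ≥ L / t_tx = 37000 bits / 0.1295 s = 286 kbps.

286 kbps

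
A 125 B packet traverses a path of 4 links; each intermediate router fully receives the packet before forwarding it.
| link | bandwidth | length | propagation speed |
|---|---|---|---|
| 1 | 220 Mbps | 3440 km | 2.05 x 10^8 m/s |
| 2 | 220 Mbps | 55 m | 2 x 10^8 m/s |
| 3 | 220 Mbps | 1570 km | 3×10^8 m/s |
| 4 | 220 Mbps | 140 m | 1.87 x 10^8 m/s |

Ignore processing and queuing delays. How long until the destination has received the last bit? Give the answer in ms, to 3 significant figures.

L = 125 × 8 = 1000 bits.
Transmission delay per hop = L/R = 1000/220000000 = 0.00454545 ms; 4 hops → 0.0181818 ms.
Propagation delays (d/s per hop): 16.7805, 0.000275, 5.23333, 0.000748663 ms; sum = 22.0148 ms.
End-to-end = 22.0 ms.

22.0 ms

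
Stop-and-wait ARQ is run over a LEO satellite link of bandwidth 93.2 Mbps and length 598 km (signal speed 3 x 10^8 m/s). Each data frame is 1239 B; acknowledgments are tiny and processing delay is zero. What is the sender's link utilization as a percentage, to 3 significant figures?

t_tx = L/R = 9912/93200000 = 0.000106352 s.
t_prop = 598000/300000000 = 0.00199333 s; RTT = 0.00398667 s.
Cycle = t_tx + RTT = 0.00409302 s.
Utilization = t_tx / cycle = 0.000106352/0.00409302 = 2.60 %.

2.60 %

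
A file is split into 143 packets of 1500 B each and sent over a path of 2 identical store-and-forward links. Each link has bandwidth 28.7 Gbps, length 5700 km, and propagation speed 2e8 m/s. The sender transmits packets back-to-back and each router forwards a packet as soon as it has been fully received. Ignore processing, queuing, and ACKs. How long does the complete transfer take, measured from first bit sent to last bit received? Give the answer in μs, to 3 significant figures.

57100 μs

Per-hop transmission t_tx = L/R = 12000/28700000000 = 0.418118 μs.
Per-hop propagation t_prop = 5700000/200000000 = 28500 μs.
Pipeline fill: first packet needs 2·t_tx to clear all hops; remaining 142 packets each add one t_tx.
Total = (2+143-1)·t_tx + 2·t_prop = 144·0.418118 + 2·28500 = 57100 μs.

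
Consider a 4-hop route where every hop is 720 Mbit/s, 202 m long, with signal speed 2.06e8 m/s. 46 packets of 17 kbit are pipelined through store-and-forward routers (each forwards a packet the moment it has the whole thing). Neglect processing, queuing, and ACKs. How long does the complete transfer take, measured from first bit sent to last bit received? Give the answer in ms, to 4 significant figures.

1.161 ms

Per-hop transmission t_tx = L/R = 17000/720000000 = 0.0236111 ms.
Per-hop propagation t_prop = 202/206000000 = 0.000980583 ms.
Pipeline fill: first packet needs 4·t_tx to clear all hops; remaining 45 packets each add one t_tx.
Total = (4+46-1)·t_tx + 4·t_prop = 49·0.0236111 + 4·0.000980583 = 1.161 ms.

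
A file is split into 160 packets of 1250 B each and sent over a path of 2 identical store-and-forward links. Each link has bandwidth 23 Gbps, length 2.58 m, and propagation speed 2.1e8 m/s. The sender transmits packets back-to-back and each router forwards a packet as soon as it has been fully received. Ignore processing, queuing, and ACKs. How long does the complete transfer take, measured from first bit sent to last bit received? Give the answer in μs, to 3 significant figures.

70.0 μs

Per-hop transmission t_tx = L/R = 10000/23000000000 = 0.434783 μs.
Per-hop propagation t_prop = 2.58/210000000 = 0.0122857 μs.
Pipeline fill: first packet needs 2·t_tx to clear all hops; remaining 159 packets each add one t_tx.
Total = (2+160-1)·t_tx + 2·t_prop = 161·0.434783 + 2·0.0122857 = 70.0 μs.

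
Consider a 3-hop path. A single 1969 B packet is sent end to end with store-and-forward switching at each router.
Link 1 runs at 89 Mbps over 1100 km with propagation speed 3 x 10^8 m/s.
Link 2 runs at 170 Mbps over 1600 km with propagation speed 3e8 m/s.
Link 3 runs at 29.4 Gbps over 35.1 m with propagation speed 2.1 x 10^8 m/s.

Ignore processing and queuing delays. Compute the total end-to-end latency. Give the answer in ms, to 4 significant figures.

9.270 ms

L = 1969 × 8 = 15752 bits.
Transmission delays (L/R per hop): 0.176989, 0.0926588, 0.000535782 ms; sum = 0.270183 ms.
Propagation delays (d/s per hop): 3.66667, 5.33333, 0.000167143 ms; sum = 9.00017 ms.
End-to-end = 9.270 ms.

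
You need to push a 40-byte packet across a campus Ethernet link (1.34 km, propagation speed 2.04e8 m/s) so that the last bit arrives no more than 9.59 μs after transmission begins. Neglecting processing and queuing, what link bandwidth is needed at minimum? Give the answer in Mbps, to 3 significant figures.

L = 320 bits.
Propagation delay = 1340 / 204000000 = 6.56863 μs.
Transmission budget = 9.59 − 6.56863 = 3.02137 μs.
R ≥ L / t_tx = 320 bits / 3.02137e-06 s = 106 Mbps.

106 Mbps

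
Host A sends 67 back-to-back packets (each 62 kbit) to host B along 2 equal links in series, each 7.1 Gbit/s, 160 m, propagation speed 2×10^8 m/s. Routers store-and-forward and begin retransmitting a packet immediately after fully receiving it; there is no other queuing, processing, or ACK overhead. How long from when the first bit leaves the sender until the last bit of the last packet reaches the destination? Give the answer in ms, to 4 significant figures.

0.5954 ms

Per-hop transmission t_tx = L/R = 62000/7100000000 = 0.00873239 ms.
Per-hop propagation t_prop = 160/200000000 = 0.0008 ms.
Pipeline fill: first packet needs 2·t_tx to clear all hops; remaining 66 packets each add one t_tx.
Total = (2+67-1)·t_tx + 2·t_prop = 68·0.00873239 + 2·0.0008 = 0.5954 ms.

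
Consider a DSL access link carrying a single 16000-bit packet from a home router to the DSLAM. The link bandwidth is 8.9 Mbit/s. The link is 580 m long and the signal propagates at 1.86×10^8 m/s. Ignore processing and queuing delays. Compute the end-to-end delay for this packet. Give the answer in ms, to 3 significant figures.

1.80 ms

Transmission delay = L/R = 16000 / 8900000 = 1.79775 ms.
Propagation delay = d/s = 580 m / 186000000 m/s = 0.00311828 ms.
Total = 1.80 ms.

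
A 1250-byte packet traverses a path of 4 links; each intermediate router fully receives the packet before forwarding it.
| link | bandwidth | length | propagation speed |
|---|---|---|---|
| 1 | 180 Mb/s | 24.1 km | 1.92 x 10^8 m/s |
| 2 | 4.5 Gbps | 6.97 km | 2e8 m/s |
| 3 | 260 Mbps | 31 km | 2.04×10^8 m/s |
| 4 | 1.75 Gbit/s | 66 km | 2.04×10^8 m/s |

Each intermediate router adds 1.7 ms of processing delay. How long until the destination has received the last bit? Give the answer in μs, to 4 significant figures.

5838 μs

L = 1250 × 8 = 10000 bits.
Transmission delays (L/R per hop): 55.5556, 2.22222, 38.4615, 5.71429 μs; sum = 101.954 μs.
Propagation delays (d/s per hop): 125.521, 34.85, 151.961, 323.529 μs; sum = 635.861 μs.
Processing at 3 router(s): 3 × 1.7 ms = 5100 μs.
End-to-end = 5838 μs.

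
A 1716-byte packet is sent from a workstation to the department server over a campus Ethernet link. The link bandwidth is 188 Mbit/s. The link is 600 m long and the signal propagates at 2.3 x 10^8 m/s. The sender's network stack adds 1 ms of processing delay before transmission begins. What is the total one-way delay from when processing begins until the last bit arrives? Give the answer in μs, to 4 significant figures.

L = 1716 × 8 = 13728 bits.
Transmission delay = L/R = 13728 / 188000000 = 73.0213 μs.
Propagation delay = d/s = 600 m / 2.3e+08 m/s = 2.6087 μs.
Plus processing delay 1 ms = 1000 μs.
Total = 1076 μs.

1076 μs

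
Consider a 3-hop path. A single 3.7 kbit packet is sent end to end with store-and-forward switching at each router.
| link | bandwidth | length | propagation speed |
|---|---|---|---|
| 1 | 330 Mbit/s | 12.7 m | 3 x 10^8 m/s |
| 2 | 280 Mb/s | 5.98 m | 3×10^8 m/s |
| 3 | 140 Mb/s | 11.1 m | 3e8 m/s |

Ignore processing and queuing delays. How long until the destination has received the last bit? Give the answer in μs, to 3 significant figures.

L = 3700 bits.
Transmission delays (L/R per hop): 11.2121, 13.2143, 26.4286 μs; sum = 50.855 μs.
Propagation delays (d/s per hop): 0.0423333, 0.0199333, 0.037 μs; sum = 0.0992667 μs.
End-to-end = 51.0 μs.

51.0 μs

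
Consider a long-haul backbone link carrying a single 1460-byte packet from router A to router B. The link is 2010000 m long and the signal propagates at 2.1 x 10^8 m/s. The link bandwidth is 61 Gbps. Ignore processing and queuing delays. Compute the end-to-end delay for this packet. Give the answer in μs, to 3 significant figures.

L = 1460 × 8 = 11680 bits.
Transmission delay = L/R = 11680 / 61000000000 = 0.191475 μs.
Propagation delay = d/s = 2010000 m / 210000000 m/s = 9571.43 μs.
Total = 9570 μs.

9570 μs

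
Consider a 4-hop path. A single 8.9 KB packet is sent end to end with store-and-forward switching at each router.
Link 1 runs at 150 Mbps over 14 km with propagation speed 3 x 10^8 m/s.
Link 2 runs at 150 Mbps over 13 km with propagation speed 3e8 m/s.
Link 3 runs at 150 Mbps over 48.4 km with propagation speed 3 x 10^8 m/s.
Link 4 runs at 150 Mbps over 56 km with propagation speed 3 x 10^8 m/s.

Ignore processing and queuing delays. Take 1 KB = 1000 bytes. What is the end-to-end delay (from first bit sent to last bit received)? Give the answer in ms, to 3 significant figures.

L = 71200 bits.
Transmission delay per hop = L/R = 71200/150000000 = 0.474667 ms; 4 hops → 1.89867 ms.
Propagation delays (d/s per hop): 0.0466667, 0.0433333, 0.161333, 0.186667 ms; sum = 0.438 ms.
End-to-end = 2.34 ms.

2.34 ms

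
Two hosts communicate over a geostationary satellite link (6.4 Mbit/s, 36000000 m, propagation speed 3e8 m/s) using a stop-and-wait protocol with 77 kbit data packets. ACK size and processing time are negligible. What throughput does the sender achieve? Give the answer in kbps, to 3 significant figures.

306 kbps

t_tx = L/R = 77000/6400000 = 0.0120313 s.
t_prop = 36000000/300000000 = 0.12 s; RTT = 0.24 s.
Cycle = t_tx + RTT = 0.252031 s.
Throughput = L / cycle = 77000 / 0.252031 = 306 kbps.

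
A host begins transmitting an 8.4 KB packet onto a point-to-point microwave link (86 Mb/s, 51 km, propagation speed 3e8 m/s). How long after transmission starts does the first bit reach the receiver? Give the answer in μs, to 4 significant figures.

170.0 μs

First bit experiences only propagation delay: d/s = 51000/300000000 = 170.0 μs.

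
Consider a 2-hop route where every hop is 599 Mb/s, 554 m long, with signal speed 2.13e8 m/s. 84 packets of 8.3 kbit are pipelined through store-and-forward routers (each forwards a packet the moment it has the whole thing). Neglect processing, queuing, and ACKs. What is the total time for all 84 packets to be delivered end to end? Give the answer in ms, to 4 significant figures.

1.183 ms

Per-hop transmission t_tx = L/R = 8300/599000000 = 0.0138564 ms.
Per-hop propagation t_prop = 554/213000000 = 0.00260094 ms.
Pipeline fill: first packet needs 2·t_tx to clear all hops; remaining 83 packets each add one t_tx.
Total = (2+84-1)·t_tx + 2·t_prop = 85·0.0138564 + 2·0.00260094 = 1.183 ms.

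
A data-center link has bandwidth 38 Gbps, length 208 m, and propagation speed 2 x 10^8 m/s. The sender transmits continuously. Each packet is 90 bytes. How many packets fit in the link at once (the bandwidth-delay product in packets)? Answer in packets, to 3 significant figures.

Propagation delay = 208 / 200000000 = 1.04e-06 s.
BDP = R × t_prop = 38000000000 × 1.04e-06 = 39520 bits.
In packets of 720 bits: 54.9 packets.

54.9 packets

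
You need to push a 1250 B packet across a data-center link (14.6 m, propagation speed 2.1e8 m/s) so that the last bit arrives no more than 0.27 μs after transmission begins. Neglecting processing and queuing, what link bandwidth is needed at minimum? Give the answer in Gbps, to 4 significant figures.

L = 10000 bits.
Propagation delay = 14.6 / 210000000 = 0.0695238 μs.
Transmission budget = 0.27 − 0.0695238 = 0.200476 μs.
R ≥ L / t_tx = 10000 bits / 2.00476e-07 s = 49.88 Gbps.

49.88 Gbps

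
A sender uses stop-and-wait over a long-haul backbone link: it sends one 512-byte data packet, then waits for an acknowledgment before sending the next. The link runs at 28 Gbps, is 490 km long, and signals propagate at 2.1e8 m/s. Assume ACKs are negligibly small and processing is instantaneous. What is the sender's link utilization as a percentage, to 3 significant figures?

0.00313 %

t_tx = L/R = 4096/28000000000 = 1.46286e-07 s.
t_prop = 490000/210000000 = 0.00233333 s; RTT = 0.00466667 s.
Cycle = t_tx + RTT = 0.00466681 s.
Utilization = t_tx / cycle = 1.46286e-07/0.00466681 = 0.00313 %.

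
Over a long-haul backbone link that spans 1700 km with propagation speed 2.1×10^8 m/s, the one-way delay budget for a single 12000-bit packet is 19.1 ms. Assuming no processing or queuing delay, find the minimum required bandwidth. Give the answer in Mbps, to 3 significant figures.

1.09 Mbps

Propagation delay = 1700000 / 210000000 = 8.09524 ms.
Transmission budget = 19.1 − 8.09524 = 11.0048 ms.
R ≥ L / t_tx = 12000 bits / 0.0110048 s = 1.09 Mbps.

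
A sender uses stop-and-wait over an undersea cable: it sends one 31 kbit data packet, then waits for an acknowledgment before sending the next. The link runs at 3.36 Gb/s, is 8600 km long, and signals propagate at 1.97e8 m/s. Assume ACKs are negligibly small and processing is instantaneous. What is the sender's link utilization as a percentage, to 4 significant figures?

t_tx = L/R = 31000/3360000000 = 9.22619e-06 s.
t_prop = 8600000/197000000 = 0.0436548 s; RTT = 0.0873096 s.
Cycle = t_tx + RTT = 0.0873189 s.
Utilization = t_tx / cycle = 9.22619e-06/0.0873189 = 0.01057 %.

0.01057 %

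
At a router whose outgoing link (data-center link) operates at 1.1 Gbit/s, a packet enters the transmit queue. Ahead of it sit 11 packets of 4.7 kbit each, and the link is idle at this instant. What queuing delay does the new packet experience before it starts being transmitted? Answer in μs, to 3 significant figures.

Each queued packet: L/R = 4700/1100000000 = 4.27273 μs.
11 queued → 47 μs.
Queuing delay = 47.0 μs.

47.0 μs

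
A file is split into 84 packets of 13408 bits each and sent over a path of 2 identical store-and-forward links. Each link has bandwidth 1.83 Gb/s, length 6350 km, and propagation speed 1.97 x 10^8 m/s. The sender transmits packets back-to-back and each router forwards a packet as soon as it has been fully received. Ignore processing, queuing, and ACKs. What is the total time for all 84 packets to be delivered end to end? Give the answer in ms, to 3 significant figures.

Per-hop transmission t_tx = L/R = 13408/1830000000 = 0.00732678 ms.
Per-hop propagation t_prop = 6350000/197000000 = 32.2335 ms.
Pipeline fill: first packet needs 2·t_tx to clear all hops; remaining 83 packets each add one t_tx.
Total = (2+84-1)·t_tx + 2·t_prop = 85·0.00732678 + 2·32.2335 = 65.1 ms.

65.1 ms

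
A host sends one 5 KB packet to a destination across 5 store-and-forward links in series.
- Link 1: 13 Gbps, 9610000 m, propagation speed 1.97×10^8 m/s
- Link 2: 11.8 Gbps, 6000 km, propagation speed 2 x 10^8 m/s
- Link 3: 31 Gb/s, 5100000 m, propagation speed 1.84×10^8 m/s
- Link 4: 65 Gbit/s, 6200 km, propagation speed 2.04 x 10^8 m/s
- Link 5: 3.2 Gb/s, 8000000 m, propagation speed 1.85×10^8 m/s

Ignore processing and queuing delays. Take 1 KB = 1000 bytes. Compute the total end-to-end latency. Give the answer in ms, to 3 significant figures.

L = 40000 bits.
Transmission delays (L/R per hop): 0.00307692, 0.00338983, 0.00129032, 0.000615385, 0.0125 ms; sum = 0.0208725 ms.
Propagation delays (d/s per hop): 48.7817, 30, 27.7174, 30.3922, 43.2432 ms; sum = 180.135 ms.
End-to-end = 180 ms.

180 ms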